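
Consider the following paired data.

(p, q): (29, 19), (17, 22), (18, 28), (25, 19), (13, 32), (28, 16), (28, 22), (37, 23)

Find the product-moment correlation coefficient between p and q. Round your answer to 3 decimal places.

-0.621

n = 8, Σp = 195, Σq = 181, Σp² = 5185, Σq² = 4283, Σpq = 4235
nΣpq − ΣpΣq = 33880 − 35295 = -1415
nΣp² − (Σp)² = 41480 − 38025 = 3455; nΣq² − (Σq)² = 34264 − 32761 = 1503
r = -1415 / √(3455 × 1503) = -1415 / 2278.7859 ≈ -0.621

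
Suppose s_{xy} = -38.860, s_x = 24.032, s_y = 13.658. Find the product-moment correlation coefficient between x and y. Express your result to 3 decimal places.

-0.118

r = Cov(x,y) / (s_x · s_y) = -38.860 / (24.032 × 13.658)
  = -38.860 / 328.2291 ≈ -0.118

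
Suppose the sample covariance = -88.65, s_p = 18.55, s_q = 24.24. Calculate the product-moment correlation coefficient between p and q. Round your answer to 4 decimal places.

-0.1972

r = Cov(p,q) / (s_p · s_q) = -88.65 / (18.55 × 24.24)
  = -88.65 / 449.6520 ≈ -0.1972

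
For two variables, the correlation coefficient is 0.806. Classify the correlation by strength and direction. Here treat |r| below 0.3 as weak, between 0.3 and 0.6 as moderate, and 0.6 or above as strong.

strong positive

r = 0.806 > 0 so the relationship is positive.
|r| = 0.806, which falls in the strong range.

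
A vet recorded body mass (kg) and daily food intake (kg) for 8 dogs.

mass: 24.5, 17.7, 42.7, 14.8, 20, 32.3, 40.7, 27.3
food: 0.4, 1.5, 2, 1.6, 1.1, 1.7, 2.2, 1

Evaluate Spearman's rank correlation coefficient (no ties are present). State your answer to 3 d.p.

Rank mass: 4, 2, 8, 1, 3, 6, 7, 5
Rank food: 1, 4, 7, 5, 3, 6, 8, 2
d = rank(mass) − rank(food): 3, -2, 1, -4, 0, 0, -1, 3; Σd² = 40
ρ = 1 − 6Σd² / [n(n²−1)] = 1 − 6×40 / (8×63) = 1 − 240/504 ≈ 0.524

0.524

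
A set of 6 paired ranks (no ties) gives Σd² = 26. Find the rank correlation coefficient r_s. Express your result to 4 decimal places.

0.2571

ρ = 1 − 6Σd² / [n(n²−1)] = 1 − 6×26 / (6×35)
  = 1 − 156/210 = 1 − 0.74286 ≈ 0.2571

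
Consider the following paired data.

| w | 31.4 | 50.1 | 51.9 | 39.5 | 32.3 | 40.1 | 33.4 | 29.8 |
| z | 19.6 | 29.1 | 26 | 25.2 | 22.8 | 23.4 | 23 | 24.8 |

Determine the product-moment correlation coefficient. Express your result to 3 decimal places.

0.743

n = 8, Σw = 308.5, Σz = 193.9, Σw² = 12404.73, Σz² = 4753.45, Σwz = 7600.17
nΣwz − ΣwΣz = 60801.36 − 59818.15 = 983.21
nΣw² − (Σw)² = 99237.84 − 95172.25 = 4065.59; nΣz² − (Σz)² = 38027.6 − 37597.21 = 430.39
r = 983.21 / √(4065.59 × 430.39) = 983.21 / 1322.7960 ≈ 0.743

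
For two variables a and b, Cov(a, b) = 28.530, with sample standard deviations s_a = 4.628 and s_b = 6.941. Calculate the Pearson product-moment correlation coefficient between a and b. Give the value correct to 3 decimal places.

0.888

r = Cov(a,b) / (s_a · s_b) = 28.530 / (4.628 × 6.941)
  = 28.530 / 32.1229 ≈ 0.888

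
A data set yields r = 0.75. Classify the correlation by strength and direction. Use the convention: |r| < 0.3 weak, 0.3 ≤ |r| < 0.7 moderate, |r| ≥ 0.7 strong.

strong positive

r = 0.75 > 0 so the relationship is positive.
|r| = 0.75, which falls in the strong range.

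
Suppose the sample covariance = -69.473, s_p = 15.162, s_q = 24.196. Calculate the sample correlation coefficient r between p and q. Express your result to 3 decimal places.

-0.189

r = Cov(p,q) / (s_p · s_q) = -69.473 / (15.162 × 24.196)
  = -69.473 / 366.8598 ≈ -0.189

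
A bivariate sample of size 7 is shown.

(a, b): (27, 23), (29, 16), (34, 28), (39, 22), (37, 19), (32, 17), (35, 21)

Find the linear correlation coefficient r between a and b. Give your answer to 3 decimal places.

n = 7, Σa = 233, Σb = 146, Σa² = 7865, Σb² = 3144, Σab = 4877
nΣab − ΣaΣb = 34139 − 34018 = 121
nΣa² − (Σa)² = 55055 − 54289 = 766; nΣb² − (Σb)² = 22008 − 21316 = 692
r = 121 / √(766 × 692) = 121 / 728.0604 ≈ 0.166

0.166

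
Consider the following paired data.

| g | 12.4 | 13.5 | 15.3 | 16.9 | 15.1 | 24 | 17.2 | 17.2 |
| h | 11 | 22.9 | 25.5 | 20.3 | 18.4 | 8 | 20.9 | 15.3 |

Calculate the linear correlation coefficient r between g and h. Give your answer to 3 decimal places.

n = 8, Σg = 131.6, Σh = 142.3, Σg² = 2251.4, Σh² = 2781.21, Σgh = 2271.25
nΣgh − ΣgΣh = 18170 − 18726.68 = -556.68
nΣg² − (Σg)² = 18011.2 − 17318.56 = 692.64; nΣh² − (Σh)² = 22249.68 − 20249.29 = 2000.39
r = -556.68 / √(692.64 × 2000.39) = -556.68 / 1177.0939 ≈ -0.473

-0.473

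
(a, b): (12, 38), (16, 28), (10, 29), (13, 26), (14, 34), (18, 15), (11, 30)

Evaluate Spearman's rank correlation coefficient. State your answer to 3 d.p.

Rank a: 3, 6, 1, 4, 5, 7, 2
Rank b: 7, 3, 4, 2, 6, 1, 5
d = rank(a) − rank(b): -4, 3, -3, 2, -1, 6, -3; Σd² = 84
ρ = 1 − 6Σd² / [n(n²−1)] = 1 − 6×84 / (7×48) = 1 − 504/336 ≈ -0.500

-0.500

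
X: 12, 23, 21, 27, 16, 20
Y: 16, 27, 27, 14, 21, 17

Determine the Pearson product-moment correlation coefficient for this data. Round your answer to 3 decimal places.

n = 6, ΣX = 119, ΣY = 122, ΣX² = 2499, ΣY² = 2640, ΣXY = 2434
nΣXY − ΣXΣY = 14604 − 14518 = 86
nΣX² − (ΣX)² = 14994 − 14161 = 833; nΣY² − (ΣY)² = 15840 − 14884 = 956
r = 86 / √(833 × 956) = 86 / 892.3833 ≈ 0.096

0.096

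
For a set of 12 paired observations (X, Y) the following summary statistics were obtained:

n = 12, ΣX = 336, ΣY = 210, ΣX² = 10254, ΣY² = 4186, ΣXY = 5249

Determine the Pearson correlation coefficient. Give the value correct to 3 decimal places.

r = (nΣXY − ΣXΣY) / √[(nΣX² − (ΣX)²)(nΣY² − (ΣY)²)]
Numerator: 12×5249 − 336×210 = -7572
Denominator: √[(123048 − 112896)(50232 − 44100)] = √[10152 × 6132] = 7889.9977
r = -7572 / 7889.9977 ≈ -0.960

-0.960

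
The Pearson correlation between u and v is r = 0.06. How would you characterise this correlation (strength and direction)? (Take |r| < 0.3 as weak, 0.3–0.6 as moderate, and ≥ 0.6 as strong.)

r = 0.06 > 0 so the relationship is positive.
|r| = 0.06, which falls in the weak range.

weak positive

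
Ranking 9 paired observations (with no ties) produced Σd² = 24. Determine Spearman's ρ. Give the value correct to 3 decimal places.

0.800

ρ = 1 − 6Σd² / [n(n²−1)] = 1 − 6×24 / (9×80)
  = 1 − 144/720 = 1 − 0.2000 ≈ 0.800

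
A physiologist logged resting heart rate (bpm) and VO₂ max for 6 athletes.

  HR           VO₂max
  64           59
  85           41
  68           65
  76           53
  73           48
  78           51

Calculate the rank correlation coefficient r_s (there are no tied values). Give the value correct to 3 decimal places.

-0.771

Rank HR: 1, 6, 2, 4, 3, 5
Rank VO₂max: 5, 1, 6, 4, 2, 3
d = rank(HR) − rank(VO₂max): -4, 5, -4, 0, 1, 2; Σd² = 62
ρ = 1 − 6Σd² / [n(n²−1)] = 1 − 6×62 / (6×35) = 1 − 372/210 ≈ -0.771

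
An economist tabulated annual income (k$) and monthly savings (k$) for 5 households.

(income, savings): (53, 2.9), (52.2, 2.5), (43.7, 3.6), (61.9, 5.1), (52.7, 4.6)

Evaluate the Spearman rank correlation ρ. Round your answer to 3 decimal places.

Rank income: 4, 2, 1, 5, 3
Rank savings: 2, 1, 3, 5, 4
d = rank(income) − rank(savings): 2, 1, -2, 0, -1; Σd² = 10
ρ = 1 − 6Σd² / [n(n²−1)] = 1 − 6×10 / (5×24) = 1 − 60/120 ≈ 0.500

0.500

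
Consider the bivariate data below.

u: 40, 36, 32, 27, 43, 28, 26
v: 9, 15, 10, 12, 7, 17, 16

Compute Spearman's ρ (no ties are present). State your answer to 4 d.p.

-0.7500

Rank u: 6, 5, 4, 2, 7, 3, 1
Rank v: 2, 5, 3, 4, 1, 7, 6
d = rank(u) − rank(v): 4, 0, 1, -2, 6, -4, -5; Σd² = 98
ρ = 1 − 6Σd² / [n(n²−1)] = 1 − 6×98 / (7×48) = 1 − 588/336 ≈ -0.7500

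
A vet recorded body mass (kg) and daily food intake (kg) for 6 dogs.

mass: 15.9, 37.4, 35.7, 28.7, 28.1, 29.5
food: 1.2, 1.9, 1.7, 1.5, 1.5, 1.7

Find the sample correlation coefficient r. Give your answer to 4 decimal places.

n = 6, Σx = 175.3, Σy = 9.5, Σx² = 5409.61, Σy² = 15.33, Σxy = 286.18
nΣxy − ΣxΣy = 1717.08 − 1665.35 = 51.73
nΣx² − (Σx)² = 32457.66 − 30730.09 = 1727.57; nΣy² − (Σy)² = 91.98 − 90.25 = 1.73
r = 51.73 / √(1727.57 × 1.73) = 51.73 / 54.6690 ≈ 0.9462

0.9462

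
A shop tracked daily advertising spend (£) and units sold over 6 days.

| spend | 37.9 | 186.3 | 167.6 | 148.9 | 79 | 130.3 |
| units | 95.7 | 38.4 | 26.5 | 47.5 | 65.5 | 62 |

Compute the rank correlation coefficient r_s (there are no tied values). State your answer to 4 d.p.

Rank spend: 1, 6, 5, 4, 2, 3
Rank units: 6, 2, 1, 3, 5, 4
d = rank(spend) − rank(units): -5, 4, 4, 1, -3, -1; Σd² = 68
ρ = 1 − 6Σd² / [n(n²−1)] = 1 − 6×68 / (6×35) = 1 − 408/210 ≈ -0.9429

-0.9429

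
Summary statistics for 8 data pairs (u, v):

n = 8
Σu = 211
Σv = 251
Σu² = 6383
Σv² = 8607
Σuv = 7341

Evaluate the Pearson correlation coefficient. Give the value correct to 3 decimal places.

r = (nΣuv − ΣuΣv) / √[(nΣu² − (Σu)²)(nΣv² − (Σv)²)]
Numerator: 8×7341 − 211×251 = 5767
Denominator: √[(51064 − 44521)(68856 − 63001)] = √[6543 × 5855] = 6189.4479
r = 5767 / 6189.4479 ≈ 0.932

0.932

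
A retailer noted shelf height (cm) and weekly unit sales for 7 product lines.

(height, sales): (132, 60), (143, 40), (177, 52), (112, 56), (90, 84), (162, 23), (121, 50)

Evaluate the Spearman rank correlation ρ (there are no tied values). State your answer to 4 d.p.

Rank height: 4, 5, 7, 2, 1, 6, 3
Rank sales: 6, 2, 4, 5, 7, 1, 3
d = rank(height) − rank(sales): -2, 3, 3, -3, -6, 5, 0; Σd² = 92
ρ = 1 − 6Σd² / [n(n²−1)] = 1 − 6×92 / (7×48) = 1 − 552/336 ≈ -0.6429

-0.6429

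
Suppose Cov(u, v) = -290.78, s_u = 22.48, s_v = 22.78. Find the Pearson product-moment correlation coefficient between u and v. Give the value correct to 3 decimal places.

r = Cov(u,v) / (s_u · s_v) = -290.78 / (22.48 × 22.78)
  = -290.78 / 512.0944 ≈ -0.568

-0.568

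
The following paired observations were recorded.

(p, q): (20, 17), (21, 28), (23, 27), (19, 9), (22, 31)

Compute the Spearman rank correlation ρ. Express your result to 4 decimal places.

Rank p: 2, 3, 5, 1, 4
Rank q: 2, 4, 3, 1, 5
d = rank(p) − rank(q): 0, -1, 2, 0, -1; Σd² = 6
ρ = 1 − 6Σd² / [n(n²−1)] = 1 − 6×6 / (5×24) = 1 − 36/120 ≈ 0.7000

0.7000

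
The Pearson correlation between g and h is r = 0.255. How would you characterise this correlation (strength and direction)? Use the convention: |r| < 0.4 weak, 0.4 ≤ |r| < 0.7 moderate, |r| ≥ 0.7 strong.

r = 0.255 > 0 so the relationship is positive.
|r| = 0.255, which falls in the weak range.

weak positive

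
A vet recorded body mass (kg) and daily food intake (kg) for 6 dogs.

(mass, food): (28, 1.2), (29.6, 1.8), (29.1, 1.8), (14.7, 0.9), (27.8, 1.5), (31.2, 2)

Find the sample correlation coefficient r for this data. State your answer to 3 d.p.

0.846

n = 6, Σx = 160.4, Σy = 9.2, Σx² = 4469.34, Σy² = 14.98, Σxy = 256.59
nΣxy − ΣxΣy = 1539.54 − 1475.68 = 63.86
nΣx² − (Σx)² = 26816.04 − 25728.16 = 1087.88; nΣy² − (Σy)² = 89.88 − 84.64 = 5.24
r = 63.86 / √(1087.88 × 5.24) = 63.86 / 75.5016 ≈ 0.846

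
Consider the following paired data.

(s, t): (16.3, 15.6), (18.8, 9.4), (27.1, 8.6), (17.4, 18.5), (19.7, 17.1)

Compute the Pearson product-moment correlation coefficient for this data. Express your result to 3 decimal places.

-0.666

n = 5, Σs = 99.3, Σt = 69.2, Σs² = 2044.39, Σt² = 1040.34, Σst = 1322.83
nΣst − ΣsΣt = 6614.15 − 6871.56 = -257.41
nΣs² − (Σs)² = 10221.95 − 9860.49 = 361.46; nΣt² − (Σt)² = 5201.7 − 4788.64 = 413.06
r = -257.41 / √(361.46 × 413.06) = -257.41 / 386.3996 ≈ -0.666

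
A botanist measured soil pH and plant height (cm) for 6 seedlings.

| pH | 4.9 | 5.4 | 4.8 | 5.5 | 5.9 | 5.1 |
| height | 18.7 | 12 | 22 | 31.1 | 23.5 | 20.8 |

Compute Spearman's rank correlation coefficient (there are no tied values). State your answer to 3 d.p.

Rank pH: 2, 4, 1, 5, 6, 3
Rank height: 2, 1, 4, 6, 5, 3
d = rank(pH) − rank(height): 0, 3, -3, -1, 1, 0; Σd² = 20
ρ = 1 − 6Σd² / [n(n²−1)] = 1 − 6×20 / (6×35) = 1 − 120/210 ≈ 0.429

0.429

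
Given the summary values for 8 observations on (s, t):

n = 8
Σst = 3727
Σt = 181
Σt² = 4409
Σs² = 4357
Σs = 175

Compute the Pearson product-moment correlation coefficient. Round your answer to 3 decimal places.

-0.570

r = (nΣst − ΣsΣt) / √[(nΣs² − (Σs)²)(nΣt² − (Σt)²)]
Numerator: 8×3727 − 175×181 = -1859
Denominator: √[(34856 − 30625)(35272 − 32761)] = √[4231 × 2511] = 3259.4541
r = -1859 / 3259.4541 ≈ -0.570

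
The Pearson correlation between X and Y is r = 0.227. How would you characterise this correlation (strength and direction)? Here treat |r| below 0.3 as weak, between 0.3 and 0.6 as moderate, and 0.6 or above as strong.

r = 0.227 > 0 so the relationship is positive.
|r| = 0.227, which falls in the weak range.

weak positive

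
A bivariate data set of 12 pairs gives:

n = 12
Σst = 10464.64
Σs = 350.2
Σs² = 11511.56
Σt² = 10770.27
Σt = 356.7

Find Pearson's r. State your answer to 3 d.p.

0.118

r = (nΣst − ΣsΣt) / √[(nΣs² − (Σs)²)(nΣt² − (Σt)²)]
Numerator: 12×10464.64 − 350.2×356.7 = 659.34
Denominator: √[(138138.72 − 122640.04)(129243.24 − 127234.89)] = √[15498.68 × 2008.35] = 5579.1374
r = 659.34 / 5579.1374 ≈ 0.118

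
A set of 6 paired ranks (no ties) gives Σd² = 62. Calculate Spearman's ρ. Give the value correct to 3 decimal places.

-0.771

ρ = 1 − 6Σd² / [n(n²−1)] = 1 − 6×62 / (6×35)
  = 1 − 372/210 = 1 − 1.7714 ≈ -0.771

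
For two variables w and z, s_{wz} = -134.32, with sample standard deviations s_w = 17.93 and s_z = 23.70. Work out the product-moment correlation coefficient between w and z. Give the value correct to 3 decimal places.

r = Cov(w,z) / (s_w · s_z) = -134.32 / (17.93 × 23.70)
  = -134.32 / 424.9410 ≈ -0.316

-0.316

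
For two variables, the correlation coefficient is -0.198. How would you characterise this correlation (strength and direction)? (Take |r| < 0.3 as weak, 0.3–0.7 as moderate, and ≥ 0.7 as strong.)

weak negative

r = -0.198 < 0 so the relationship is negative.
|r| = 0.198, which falls in the weak range.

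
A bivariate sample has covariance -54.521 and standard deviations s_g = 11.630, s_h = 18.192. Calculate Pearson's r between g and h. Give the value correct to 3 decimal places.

r = Cov(g,h) / (s_g · s_h) = -54.521 / (11.630 × 18.192)
  = -54.521 / 211.5730 ≈ -0.258

-0.258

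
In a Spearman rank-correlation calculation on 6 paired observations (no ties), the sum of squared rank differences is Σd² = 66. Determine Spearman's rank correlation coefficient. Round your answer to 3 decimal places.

-0.886

ρ = 1 − 6Σd² / [n(n²−1)] = 1 − 6×66 / (6×35)
  = 1 − 396/210 = 1 − 1.8857 ≈ -0.886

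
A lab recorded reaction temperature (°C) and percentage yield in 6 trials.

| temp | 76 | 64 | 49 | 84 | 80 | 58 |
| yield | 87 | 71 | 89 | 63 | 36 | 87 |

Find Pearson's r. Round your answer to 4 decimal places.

n = 6, Σx = 411, Σy = 433, Σx² = 29093, Σy² = 33365, Σxy = 28735
nΣxy − ΣxΣy = 172410 − 177963 = -5553
nΣx² − (Σx)² = 174558 − 168921 = 5637; nΣy² − (Σy)² = 200190 − 187489 = 12701
r = -5553 / √(5637 × 12701) = -5553 / 8461.4146 ≈ -0.6563

-0.6563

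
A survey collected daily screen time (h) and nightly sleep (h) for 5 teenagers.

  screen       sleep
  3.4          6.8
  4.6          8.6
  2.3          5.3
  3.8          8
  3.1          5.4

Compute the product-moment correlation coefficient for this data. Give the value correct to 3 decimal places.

0.928

n = 5, Σx = 17.2, Σy = 34.1, Σx² = 62.06, Σy² = 241.45, Σxy = 122.01
nΣxy − ΣxΣy = 610.05 − 586.52 = 23.53
nΣx² − (Σx)² = 310.3 − 295.84 = 14.46; nΣy² − (Σy)² = 1207.25 − 1162.81 = 44.44
r = 23.53 / √(14.46 × 44.44) = 23.53 / 25.3496 ≈ 0.928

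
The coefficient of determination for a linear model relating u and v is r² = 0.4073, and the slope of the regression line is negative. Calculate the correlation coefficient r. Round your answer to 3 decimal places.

|r| = √0.4073 = 0.638
The association is negative, so r = −0.638.

-0.638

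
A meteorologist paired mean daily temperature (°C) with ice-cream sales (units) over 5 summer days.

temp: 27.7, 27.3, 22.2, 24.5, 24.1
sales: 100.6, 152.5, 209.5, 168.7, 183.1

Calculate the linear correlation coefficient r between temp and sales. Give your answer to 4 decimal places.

-0.9153

n = 5, Σx = 125.8, Σy = 814.4, Σx² = 3186.48, Σy² = 139252.16, Σxy = 20146.63
nΣxy − ΣxΣy = 100733.15 − 102451.52 = -1718.37
nΣx² − (Σx)² = 15932.4 − 15825.64 = 106.76; nΣy² − (Σy)² = 696260.8 − 663247.36 = 33013.44
r = -1718.37 / √(106.76 × 33013.44) = -1718.37 / 1877.3691 ≈ -0.9153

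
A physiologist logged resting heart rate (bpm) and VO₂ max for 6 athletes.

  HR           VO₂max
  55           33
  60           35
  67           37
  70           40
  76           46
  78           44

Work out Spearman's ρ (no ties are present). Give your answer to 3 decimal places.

Rank HR: 1, 2, 3, 4, 5, 6
Rank VO₂max: 1, 2, 3, 4, 6, 5
d = rank(HR) − rank(VO₂max): 0, 0, 0, 0, -1, 1; Σd² = 2
ρ = 1 − 6Σd² / [n(n²−1)] = 1 − 6×2 / (6×35) = 1 − 12/210 ≈ 0.943

0.943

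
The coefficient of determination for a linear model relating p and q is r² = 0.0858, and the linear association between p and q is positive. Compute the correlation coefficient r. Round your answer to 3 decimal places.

|r| = √0.0858 = 0.293
The association is positive, so r = 0.293.

0.293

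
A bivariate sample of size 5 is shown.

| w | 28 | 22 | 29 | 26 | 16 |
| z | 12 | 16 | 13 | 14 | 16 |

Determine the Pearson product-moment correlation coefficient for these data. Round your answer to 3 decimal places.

n = 5, Σw = 121, Σz = 71, Σw² = 3041, Σz² = 1021, Σwz = 1685
nΣwz − ΣwΣz = 8425 − 8591 = -166
nΣw² − (Σw)² = 15205 − 14641 = 564; nΣz² − (Σz)² = 5105 − 5041 = 64
r = -166 / √(564 × 64) = -166 / 189.9895 ≈ -0.874

-0.874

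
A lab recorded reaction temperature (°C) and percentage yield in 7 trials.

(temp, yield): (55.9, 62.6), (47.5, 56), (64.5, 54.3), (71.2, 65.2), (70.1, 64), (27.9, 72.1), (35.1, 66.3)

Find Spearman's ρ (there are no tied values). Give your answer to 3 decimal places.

Rank temp: 4, 3, 5, 7, 6, 1, 2
Rank yield: 3, 2, 1, 5, 4, 7, 6
d = rank(temp) − rank(yield): 1, 1, 4, 2, 2, -6, -4; Σd² = 78
ρ = 1 − 6Σd² / [n(n²−1)] = 1 − 6×78 / (7×48) = 1 − 468/336 ≈ -0.393

-0.393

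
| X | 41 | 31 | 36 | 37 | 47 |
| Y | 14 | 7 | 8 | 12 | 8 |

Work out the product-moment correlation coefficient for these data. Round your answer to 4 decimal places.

n = 5, ΣX = 192, ΣY = 49, ΣX² = 7516, ΣY² = 517, ΣXY = 1899
nΣXY − ΣXΣY = 9495 − 9408 = 87
nΣX² − (ΣX)² = 37580 − 36864 = 716; nΣY² − (ΣY)² = 2585 − 2401 = 184
r = 87 / √(716 × 184) = 87 / 362.9656 ≈ 0.2397

0.2397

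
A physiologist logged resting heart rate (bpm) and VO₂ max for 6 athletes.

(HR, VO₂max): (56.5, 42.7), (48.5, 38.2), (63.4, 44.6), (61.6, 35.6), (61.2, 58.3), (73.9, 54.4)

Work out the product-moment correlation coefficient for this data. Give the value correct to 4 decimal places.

0.5687

n = 6, Σx = 365.1, Σy = 273.8, Σx² = 22565.27, Σy² = 12897.3, Σxy = 16873.97
nΣxy − ΣxΣy = 101243.82 − 99964.38 = 1279.44
nΣx² − (Σx)² = 135391.62 − 133298.01 = 2093.61; nΣy² − (Σy)² = 77383.8 − 74966.44 = 2417.36
r = 1279.44 / √(2093.61 × 2417.36) = 1279.44 / 2249.6687 ≈ 0.5687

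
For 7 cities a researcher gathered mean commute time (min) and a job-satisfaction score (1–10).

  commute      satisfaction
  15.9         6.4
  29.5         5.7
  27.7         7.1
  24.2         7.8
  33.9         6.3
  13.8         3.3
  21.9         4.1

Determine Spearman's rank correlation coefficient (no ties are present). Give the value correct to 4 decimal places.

0.3214

Rank commute: 2, 6, 5, 4, 7, 1, 3
Rank satisfaction: 5, 3, 6, 7, 4, 1, 2
d = rank(commute) − rank(satisfaction): -3, 3, -1, -3, 3, 0, 1; Σd² = 38
ρ = 1 − 6Σd² / [n(n²−1)] = 1 − 6×38 / (7×48) = 1 − 228/336 ≈ 0.3214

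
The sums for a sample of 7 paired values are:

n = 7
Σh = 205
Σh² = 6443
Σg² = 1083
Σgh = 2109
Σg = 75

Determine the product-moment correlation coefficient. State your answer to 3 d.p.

-0.250

r = (nΣgh − ΣgΣh) / √[(nΣg² − (Σg)²)(nΣh² − (Σh)²)]
Numerator: 7×2109 − 75×205 = -612
Denominator: √[(7581 − 5625)(45101 − 42025)] = √[1956 × 3076] = 2452.8873
r = -612 / 2452.8873 ≈ -0.250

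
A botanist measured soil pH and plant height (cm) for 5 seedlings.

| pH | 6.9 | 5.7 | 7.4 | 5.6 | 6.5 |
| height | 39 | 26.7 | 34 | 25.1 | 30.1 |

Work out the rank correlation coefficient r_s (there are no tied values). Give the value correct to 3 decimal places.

0.900

Rank pH: 4, 2, 5, 1, 3
Rank height: 5, 2, 4, 1, 3
d = rank(pH) − rank(height): -1, 0, 1, 0, 0; Σd² = 2
ρ = 1 − 6Σd² / [n(n²−1)] = 1 − 6×2 / (5×24) = 1 − 12/120 ≈ 0.900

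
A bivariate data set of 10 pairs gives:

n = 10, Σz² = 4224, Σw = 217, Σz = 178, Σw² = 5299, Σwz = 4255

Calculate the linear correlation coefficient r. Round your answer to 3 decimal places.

0.497

r = (nΣwz − ΣwΣz) / √[(nΣw² − (Σw)²)(nΣz² − (Σz)²)]
Numerator: 10×4255 − 217×178 = 3924
Denominator: √[(52990 − 47089)(42240 − 31684)] = √[5901 × 10556] = 7892.4620
r = 3924 / 7892.4620 ≈ 0.497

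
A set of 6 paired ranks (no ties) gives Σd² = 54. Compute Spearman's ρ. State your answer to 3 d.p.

-0.543

ρ = 1 − 6Σd² / [n(n²−1)] = 1 − 6×54 / (6×35)
  = 1 − 324/210 = 1 − 1.5429 ≈ -0.543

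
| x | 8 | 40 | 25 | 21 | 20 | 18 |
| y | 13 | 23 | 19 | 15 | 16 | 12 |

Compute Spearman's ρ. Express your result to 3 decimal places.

Rank x: 1, 6, 5, 4, 3, 2
Rank y: 2, 6, 5, 3, 4, 1
d = rank(x) − rank(y): -1, 0, 0, 1, -1, 1; Σd² = 4
ρ = 1 − 6Σd² / [n(n²−1)] = 1 − 6×4 / (6×35) = 1 − 24/210 ≈ 0.886

0.886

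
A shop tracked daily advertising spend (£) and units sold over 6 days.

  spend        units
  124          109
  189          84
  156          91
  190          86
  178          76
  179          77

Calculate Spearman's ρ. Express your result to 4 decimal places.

-0.4286

Rank spend: 1, 5, 2, 6, 3, 4
Rank units: 6, 3, 5, 4, 1, 2
d = rank(spend) − rank(units): -5, 2, -3, 2, 2, 2; Σd² = 50
ρ = 1 − 6Σd² / [n(n²−1)] = 1 − 6×50 / (6×35) = 1 − 300/210 ≈ -0.4286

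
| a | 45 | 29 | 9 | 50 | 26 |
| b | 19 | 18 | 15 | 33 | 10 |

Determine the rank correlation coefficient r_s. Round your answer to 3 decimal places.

Rank a: 4, 3, 1, 5, 2
Rank b: 4, 3, 2, 5, 1
d = rank(a) − rank(b): 0, 0, -1, 0, 1; Σd² = 2
ρ = 1 − 6Σd² / [n(n²−1)] = 1 − 6×2 / (5×24) = 1 − 12/120 ≈ 0.900

0.900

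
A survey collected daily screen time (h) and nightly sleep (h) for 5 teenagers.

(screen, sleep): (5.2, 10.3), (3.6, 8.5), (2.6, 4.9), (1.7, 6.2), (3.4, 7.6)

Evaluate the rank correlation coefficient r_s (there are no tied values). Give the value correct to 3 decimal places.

0.900

Rank screen: 5, 4, 2, 1, 3
Rank sleep: 5, 4, 1, 2, 3
d = rank(screen) − rank(sleep): 0, 0, 1, -1, 0; Σd² = 2
ρ = 1 − 6Σd² / [n(n²−1)] = 1 − 6×2 / (5×24) = 1 − 12/120 ≈ 0.900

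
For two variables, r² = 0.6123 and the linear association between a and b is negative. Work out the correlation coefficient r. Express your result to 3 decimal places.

|r| = √0.6123 = 0.782
The association is negative, so r = −0.782.

-0.782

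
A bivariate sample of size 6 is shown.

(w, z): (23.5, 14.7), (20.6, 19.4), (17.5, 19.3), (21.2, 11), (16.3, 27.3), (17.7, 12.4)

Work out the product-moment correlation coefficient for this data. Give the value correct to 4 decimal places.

n = 6, Σw = 116.8, Σz = 104.1, Σw² = 2311.28, Σz² = 1984.99, Σwz = 1980.51
nΣwz − ΣwΣz = 11883.06 − 12158.88 = -275.82
nΣw² − (Σw)² = 13867.68 − 13642.24 = 225.44; nΣz² − (Σz)² = 11909.94 − 10836.81 = 1073.13
r = -275.82 / √(225.44 × 1073.13) = -275.82 / 491.8602 ≈ -0.5608

-0.5608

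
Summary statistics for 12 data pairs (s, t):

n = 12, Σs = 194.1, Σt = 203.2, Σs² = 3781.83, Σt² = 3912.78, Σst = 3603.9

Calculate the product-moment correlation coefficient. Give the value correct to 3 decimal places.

r = (nΣst − ΣsΣt) / √[(nΣs² − (Σs)²)(nΣt² − (Σt)²)]
Numerator: 12×3603.9 − 194.1×203.2 = 3805.68
Denominator: √[(45381.96 − 37674.81)(46953.36 − 41290.24)] = √[7707.15 × 5663.12] = 6606.5509
r = 3805.68 / 6606.5509 ≈ 0.576

0.576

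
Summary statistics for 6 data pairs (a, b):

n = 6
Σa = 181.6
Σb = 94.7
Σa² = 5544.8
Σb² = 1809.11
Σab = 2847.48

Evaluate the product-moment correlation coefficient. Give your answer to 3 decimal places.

-0.152

r = (nΣab − ΣaΣb) / √[(nΣa² − (Σa)²)(nΣb² − (Σb)²)]
Numerator: 6×2847.48 − 181.6×94.7 = -112.64
Denominator: √[(33268.8 − 32978.56)(10854.66 − 8968.09)] = √[290.24 × 1886.57] = 739.9717
r = -112.64 / 739.9717 ≈ -0.152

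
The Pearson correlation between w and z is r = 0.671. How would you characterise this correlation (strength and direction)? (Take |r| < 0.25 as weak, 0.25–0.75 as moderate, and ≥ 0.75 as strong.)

moderate positive

r = 0.671 > 0 so the relationship is positive.
|r| = 0.671, which falls in the moderate range.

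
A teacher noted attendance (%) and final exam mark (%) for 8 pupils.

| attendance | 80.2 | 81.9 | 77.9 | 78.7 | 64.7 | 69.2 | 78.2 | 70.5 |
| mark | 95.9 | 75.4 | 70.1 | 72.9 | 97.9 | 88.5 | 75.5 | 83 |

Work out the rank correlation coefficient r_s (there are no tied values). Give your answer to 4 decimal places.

Rank attendance: 7, 8, 4, 6, 1, 2, 5, 3
Rank mark: 7, 3, 1, 2, 8, 6, 4, 5
d = rank(attendance) − rank(mark): 0, 5, 3, 4, -7, -4, 1, -2; Σd² = 120
ρ = 1 − 6Σd² / [n(n²−1)] = 1 − 6×120 / (8×63) = 1 − 720/504 ≈ -0.4286

-0.4286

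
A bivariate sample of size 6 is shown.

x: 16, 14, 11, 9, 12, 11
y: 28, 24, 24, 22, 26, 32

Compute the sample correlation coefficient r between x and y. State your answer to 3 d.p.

n = 6, Σx = 73, Σy = 156, Σx² = 919, Σy² = 4120, Σxy = 1910
nΣxy − ΣxΣy = 11460 − 11388 = 72
nΣx² − (Σx)² = 5514 − 5329 = 185; nΣy² − (Σy)² = 24720 − 24336 = 384
r = 72 / √(185 × 384) = 72 / 266.5333 ≈ 0.270

0.270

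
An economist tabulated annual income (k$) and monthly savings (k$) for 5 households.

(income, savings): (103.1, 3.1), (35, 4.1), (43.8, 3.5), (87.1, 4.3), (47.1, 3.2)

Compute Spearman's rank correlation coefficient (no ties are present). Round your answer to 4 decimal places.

Rank income: 5, 1, 2, 4, 3
Rank savings: 1, 4, 3, 5, 2
d = rank(income) − rank(savings): 4, -3, -1, -1, 1; Σd² = 28
ρ = 1 − 6Σd² / [n(n²−1)] = 1 − 6×28 / (5×24) = 1 − 168/120 ≈ -0.4000

-0.4000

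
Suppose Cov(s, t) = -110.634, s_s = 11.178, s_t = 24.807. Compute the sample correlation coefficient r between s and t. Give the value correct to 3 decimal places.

-0.399

r = Cov(s,t) / (s_s · s_t) = -110.634 / (11.178 × 24.807)
  = -110.634 / 277.2926 ≈ -0.399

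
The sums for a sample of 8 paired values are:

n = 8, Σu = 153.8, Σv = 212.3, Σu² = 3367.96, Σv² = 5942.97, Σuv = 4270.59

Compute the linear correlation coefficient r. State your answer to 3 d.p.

r = (nΣuv − ΣuΣv) / √[(nΣu² − (Σu)²)(nΣv² − (Σv)²)]
Numerator: 8×4270.59 − 153.8×212.3 = 1512.98
Denominator: √[(26943.68 − 23654.44)(47543.76 − 45071.29)] = √[3289.24 × 2472.47] = 2851.7621
r = 1512.98 / 2851.7621 ≈ 0.531

0.531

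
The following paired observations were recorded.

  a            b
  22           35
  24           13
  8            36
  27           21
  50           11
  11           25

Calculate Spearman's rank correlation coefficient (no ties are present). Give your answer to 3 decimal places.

-0.886

Rank a: 3, 4, 1, 5, 6, 2
Rank b: 5, 2, 6, 3, 1, 4
d = rank(a) − rank(b): -2, 2, -5, 2, 5, -2; Σd² = 66
ρ = 1 − 6Σd² / [n(n²−1)] = 1 − 6×66 / (6×35) = 1 − 396/210 ≈ -0.886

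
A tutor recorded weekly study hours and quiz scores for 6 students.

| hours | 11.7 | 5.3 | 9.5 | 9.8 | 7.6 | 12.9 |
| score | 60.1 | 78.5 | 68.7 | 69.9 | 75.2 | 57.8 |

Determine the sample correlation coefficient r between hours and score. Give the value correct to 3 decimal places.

-0.976

n = 6, Σx = 56.8, Σy = 410.2, Σx² = 575.44, Σy² = 28375.84, Σxy = 3774.03
nΣxy − ΣxΣy = 22644.18 − 23299.36 = -655.18
nΣx² − (Σx)² = 3452.64 − 3226.24 = 226.4; nΣy² − (Σy)² = 170255.04 − 168264.04 = 1991
r = -655.18 / √(226.4 × 1991) = -655.18 / 671.3884 ≈ -0.976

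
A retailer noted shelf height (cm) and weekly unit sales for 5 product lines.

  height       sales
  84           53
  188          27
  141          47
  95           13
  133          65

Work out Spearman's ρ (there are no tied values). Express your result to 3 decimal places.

-0.200

Rank height: 1, 5, 4, 2, 3
Rank sales: 4, 2, 3, 1, 5
d = rank(height) − rank(sales): -3, 3, 1, 1, -2; Σd² = 24
ρ = 1 − 6Σd² / [n(n²−1)] = 1 − 6×24 / (5×24) = 1 − 144/120 ≈ -0.200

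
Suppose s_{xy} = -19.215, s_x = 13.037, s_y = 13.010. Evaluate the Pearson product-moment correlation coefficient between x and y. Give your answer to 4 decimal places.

-0.1133

r = Cov(x,y) / (s_x · s_y) = -19.215 / (13.037 × 13.010)
  = -19.215 / 169.6114 ≈ -0.1133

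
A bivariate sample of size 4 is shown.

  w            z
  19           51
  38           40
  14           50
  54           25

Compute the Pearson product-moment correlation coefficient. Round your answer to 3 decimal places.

-0.976

n = 4, Σw = 125, Σz = 166, Σw² = 4917, Σz² = 7326, Σwz = 4539
nΣwz − ΣwΣz = 18156 − 20750 = -2594
nΣw² − (Σw)² = 19668 − 15625 = 4043; nΣz² − (Σz)² = 29304 − 27556 = 1748
r = -2594 / √(4043 × 1748) = -2594 / 2658.4138 ≈ -0.976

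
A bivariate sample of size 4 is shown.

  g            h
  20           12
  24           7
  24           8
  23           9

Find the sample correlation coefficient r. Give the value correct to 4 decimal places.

n = 4, Σg = 91, Σh = 36, Σg² = 2081, Σh² = 338, Σgh = 807
nΣgh − ΣgΣh = 3228 − 3276 = -48
nΣg² − (Σg)² = 8324 − 8281 = 43; nΣh² − (Σh)² = 1352 − 1296 = 56
r = -48 / √(43 × 56) = -48 / 49.0714 ≈ -0.9782

-0.9782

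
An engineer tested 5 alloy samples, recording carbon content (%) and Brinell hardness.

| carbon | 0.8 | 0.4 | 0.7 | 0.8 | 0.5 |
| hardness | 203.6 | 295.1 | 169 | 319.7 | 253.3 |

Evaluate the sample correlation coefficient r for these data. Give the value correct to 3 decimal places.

-0.274

n = 5, Σx = 3.2, Σy = 1240.7, Σx² = 2.18, Σy² = 323466.95, Σxy = 781.63
nΣxy − ΣxΣy = 3908.15 − 3970.24 = -62.09
nΣx² − (Σx)² = 10.9 − 10.24 = 0.66; nΣy² − (Σy)² = 1617334.75 − 1539336.49 = 77998.26
r = -62.09 / √(0.66 × 77998.26) = -62.09 / 226.8895 ≈ -0.274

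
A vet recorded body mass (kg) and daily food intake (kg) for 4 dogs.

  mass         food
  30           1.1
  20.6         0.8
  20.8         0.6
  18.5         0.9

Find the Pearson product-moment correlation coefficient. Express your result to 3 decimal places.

0.686

n = 4, Σx = 89.9, Σy = 3.4, Σx² = 2099.25, Σy² = 3.02, Σxy = 78.61
nΣxy − ΣxΣy = 314.44 − 305.66 = 8.78
nΣx² − (Σx)² = 8397 − 8082.01 = 314.99; nΣy² − (Σy)² = 12.08 − 11.56 = 0.52
r = 8.78 / √(314.99 × 0.52) = 8.78 / 12.7982 ≈ 0.686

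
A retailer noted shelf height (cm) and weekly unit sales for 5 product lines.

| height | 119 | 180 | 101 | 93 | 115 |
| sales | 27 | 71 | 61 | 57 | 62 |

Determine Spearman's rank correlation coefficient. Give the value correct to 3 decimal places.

Rank height: 4, 5, 2, 1, 3
Rank sales: 1, 5, 3, 2, 4
d = rank(height) − rank(sales): 3, 0, -1, -1, -1; Σd² = 12
ρ = 1 − 6Σd² / [n(n²−1)] = 1 − 6×12 / (5×24) = 1 − 72/120 ≈ 0.400

0.400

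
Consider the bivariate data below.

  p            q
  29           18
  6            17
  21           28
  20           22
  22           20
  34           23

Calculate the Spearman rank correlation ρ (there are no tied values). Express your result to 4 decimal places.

0.3143

Rank p: 5, 1, 3, 2, 4, 6
Rank q: 2, 1, 6, 4, 3, 5
d = rank(p) − rank(q): 3, 0, -3, -2, 1, 1; Σd² = 24
ρ = 1 − 6Σd² / [n(n²−1)] = 1 − 6×24 / (6×35) = 1 − 144/210 ≈ 0.3143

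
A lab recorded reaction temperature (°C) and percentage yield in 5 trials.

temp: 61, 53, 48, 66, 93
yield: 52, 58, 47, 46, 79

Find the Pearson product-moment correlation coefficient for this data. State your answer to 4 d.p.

0.8240

n = 5, Σx = 321, Σy = 282, Σx² = 21839, Σy² = 16634, Σxy = 18885
nΣxy − ΣxΣy = 94425 − 90522 = 3903
nΣx² − (Σx)² = 109195 − 103041 = 6154; nΣy² − (Σy)² = 83170 − 79524 = 3646
r = 3903 / √(6154 × 3646) = 3903 / 4736.8221 ≈ 0.8240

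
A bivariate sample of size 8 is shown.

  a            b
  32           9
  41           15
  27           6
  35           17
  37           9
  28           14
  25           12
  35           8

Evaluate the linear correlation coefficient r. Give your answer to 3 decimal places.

n = 8, Σa = 260, Σb = 90, Σa² = 8662, Σb² = 1116, Σab = 2965
nΣab − ΣaΣb = 23720 − 23400 = 320
nΣa² − (Σa)² = 69296 − 67600 = 1696; nΣb² − (Σb)² = 8928 − 8100 = 828
r = 320 / √(1696 × 828) = 320 / 1185.0266 ≈ 0.270

0.270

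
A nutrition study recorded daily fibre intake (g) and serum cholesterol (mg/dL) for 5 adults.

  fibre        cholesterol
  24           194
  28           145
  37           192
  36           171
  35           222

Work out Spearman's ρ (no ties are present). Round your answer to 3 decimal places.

-0.100

Rank fibre: 1, 2, 5, 4, 3
Rank cholesterol: 4, 1, 3, 2, 5
d = rank(fibre) − rank(cholesterol): -3, 1, 2, 2, -2; Σd² = 22
ρ = 1 − 6Σd² / [n(n²−1)] = 1 − 6×22 / (5×24) = 1 − 132/120 ≈ -0.100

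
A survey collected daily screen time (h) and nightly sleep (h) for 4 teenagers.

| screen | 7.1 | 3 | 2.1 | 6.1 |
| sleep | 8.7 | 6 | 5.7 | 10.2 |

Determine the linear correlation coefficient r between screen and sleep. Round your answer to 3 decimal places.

n = 4, Σx = 18.3, Σy = 30.6, Σx² = 101.03, Σy² = 248.22, Σxy = 153.96
nΣxy − ΣxΣy = 615.84 − 559.98 = 55.86
nΣx² − (Σx)² = 404.12 − 334.89 = 69.23; nΣy² − (Σy)² = 992.88 − 936.36 = 56.52
r = 55.86 / √(69.23 × 56.52) = 55.86 / 62.5530 ≈ 0.893

0.893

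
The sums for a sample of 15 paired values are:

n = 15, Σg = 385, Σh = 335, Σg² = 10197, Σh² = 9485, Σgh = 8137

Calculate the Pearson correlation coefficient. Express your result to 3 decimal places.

-0.580

r = (nΣgh − ΣgΣh) / √[(nΣg² − (Σg)²)(nΣh² − (Σh)²)]
Numerator: 15×8137 − 385×335 = -6920
Denominator: √[(152955 − 148225)(142275 − 112225)] = √[4730 × 30050] = 11922.1013
r = -6920 / 11922.1013 ≈ -0.580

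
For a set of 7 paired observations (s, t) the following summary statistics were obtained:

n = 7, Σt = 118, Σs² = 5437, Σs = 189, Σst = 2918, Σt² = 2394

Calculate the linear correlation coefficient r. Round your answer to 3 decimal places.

-0.729

r = (nΣst − ΣsΣt) / √[(nΣs² − (Σs)²)(nΣt² − (Σt)²)]
Numerator: 7×2918 − 189×118 = -1876
Denominator: √[(38059 − 35721)(16758 − 13924)] = √[2338 × 2834] = 2574.0808
r = -1876 / 2574.0808 ≈ -0.729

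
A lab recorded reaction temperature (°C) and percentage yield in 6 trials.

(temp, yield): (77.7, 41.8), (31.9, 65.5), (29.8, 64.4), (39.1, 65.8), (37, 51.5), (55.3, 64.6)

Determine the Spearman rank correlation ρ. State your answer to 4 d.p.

Rank temp: 6, 2, 1, 4, 3, 5
Rank yield: 1, 5, 3, 6, 2, 4
d = rank(temp) − rank(yield): 5, -3, -2, -2, 1, 1; Σd² = 44
ρ = 1 − 6Σd² / [n(n²−1)] = 1 − 6×44 / (6×35) = 1 − 264/210 ≈ -0.2571

-0.2571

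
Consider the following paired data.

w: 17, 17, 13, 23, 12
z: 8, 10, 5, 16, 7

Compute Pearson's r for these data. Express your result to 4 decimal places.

n = 5, Σw = 82, Σz = 46, Σw² = 1420, Σz² = 494, Σwz = 823
nΣwz − ΣwΣz = 4115 − 3772 = 343
nΣw² − (Σw)² = 7100 − 6724 = 376; nΣz² − (Σz)² = 2470 − 2116 = 354
r = 343 / √(376 × 354) = 343 / 364.8342 ≈ 0.9402

0.9402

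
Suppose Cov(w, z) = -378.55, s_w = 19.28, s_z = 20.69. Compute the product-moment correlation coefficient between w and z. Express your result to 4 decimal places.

r = Cov(w,z) / (s_w · s_z) = -378.55 / (19.28 × 20.69)
  = -378.55 / 398.9032 ≈ -0.9490

-0.9490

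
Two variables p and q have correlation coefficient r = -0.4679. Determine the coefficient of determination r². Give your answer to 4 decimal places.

0.2189

r² = (-0.4679)² = 0.2189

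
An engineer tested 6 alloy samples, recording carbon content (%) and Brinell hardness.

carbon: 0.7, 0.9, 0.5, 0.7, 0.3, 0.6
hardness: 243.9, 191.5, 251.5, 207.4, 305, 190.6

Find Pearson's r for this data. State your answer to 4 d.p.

n = 6, Σx = 3.7, Σy = 1389.9, Σx² = 2.49, Σy² = 331779.83, Σxy = 819.87
nΣxy − ΣxΣy = 4919.22 − 5142.63 = -223.41
nΣx² − (Σx)² = 14.94 − 13.69 = 1.25; nΣy² − (Σy)² = 1990678.98 − 1931822.01 = 58856.97
r = -223.41 / √(1.25 × 58856.97) = -223.41 / 271.2401 ≈ -0.8237

-0.8237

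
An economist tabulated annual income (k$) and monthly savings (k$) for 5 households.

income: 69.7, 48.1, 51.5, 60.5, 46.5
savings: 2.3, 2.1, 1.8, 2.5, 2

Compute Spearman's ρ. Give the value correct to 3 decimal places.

0.600

Rank income: 5, 2, 3, 4, 1
Rank savings: 4, 3, 1, 5, 2
d = rank(income) − rank(savings): 1, -1, 2, -1, -1; Σd² = 8
ρ = 1 − 6Σd² / [n(n²−1)] = 1 − 6×8 / (5×24) = 1 − 48/120 ≈ 0.600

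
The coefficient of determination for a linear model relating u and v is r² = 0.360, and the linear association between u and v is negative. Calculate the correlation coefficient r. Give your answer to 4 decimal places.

-0.6000

|r| = √0.360 = 0.6000
The association is negative, so r = −0.6000.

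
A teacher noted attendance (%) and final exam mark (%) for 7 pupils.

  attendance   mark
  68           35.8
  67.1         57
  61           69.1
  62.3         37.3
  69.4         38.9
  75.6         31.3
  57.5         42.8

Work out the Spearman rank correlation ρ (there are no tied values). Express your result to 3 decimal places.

-0.679

Rank attendance: 5, 4, 2, 3, 6, 7, 1
Rank mark: 2, 6, 7, 3, 4, 1, 5
d = rank(attendance) − rank(mark): 3, -2, -5, 0, 2, 6, -4; Σd² = 94
ρ = 1 − 6Σd² / [n(n²−1)] = 1 − 6×94 / (7×48) = 1 − 564/336 ≈ -0.679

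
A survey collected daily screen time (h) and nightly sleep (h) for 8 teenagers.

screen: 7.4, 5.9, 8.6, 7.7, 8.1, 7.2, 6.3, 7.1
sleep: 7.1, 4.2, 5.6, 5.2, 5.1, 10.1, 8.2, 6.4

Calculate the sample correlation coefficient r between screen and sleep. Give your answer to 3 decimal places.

-0.131

n = 8, Σx = 58.3, Σy = 51.9, Σx² = 430.37, Σy² = 362.67, Σxy = 376.65
nΣxy − ΣxΣy = 3013.2 − 3025.77 = -12.57
nΣx² − (Σx)² = 3442.96 − 3398.89 = 44.07; nΣy² − (Σy)² = 2901.36 − 2693.61 = 207.75
r = -12.57 / √(44.07 × 207.75) = -12.57 / 95.6846 ≈ -0.131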